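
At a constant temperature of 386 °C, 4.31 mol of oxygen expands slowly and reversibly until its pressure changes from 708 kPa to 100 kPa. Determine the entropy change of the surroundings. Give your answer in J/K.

ΔS_surr = -70.1 J/K

For an isothermal ideal gas ΔS_gas = nR ln(P₁/P₂) = 4.31 × 8.314 × ln(708/100) = 70.1 J/K.
The process is reversible, so ΔS_surr = −ΔS_gas = -70.1 J/K and ΔS_universe = 0.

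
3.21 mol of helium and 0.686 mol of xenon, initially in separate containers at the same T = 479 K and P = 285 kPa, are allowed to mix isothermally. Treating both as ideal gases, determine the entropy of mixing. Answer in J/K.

Mole fractions: x_A = 3.21/3.9 = 0.824, x_B = 0.176.
ΔS_mix = −R(n_A ln x_A + n_B ln x_B) = −8.314 × (3.21 ln 0.824 + 0.686 ln 0.176) = 15.1 J/K.

ΔS_mix = 15.1 J/K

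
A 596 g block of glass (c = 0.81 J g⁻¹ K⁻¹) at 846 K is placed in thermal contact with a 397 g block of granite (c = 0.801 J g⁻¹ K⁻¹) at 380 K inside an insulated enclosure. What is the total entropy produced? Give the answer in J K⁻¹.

ΔS_total = 56.8 J/K

Energy balance: T_f = (m₁c₁T₁ + m₂c₂T₂)/(m₁c₁ + m₂c₂) = 660.94 K.
ΔS₁ = m₁c₁ ln(T_f/T₁) = 482.76 × ln(660.94/846) = -119.2 J/K.
ΔS₂ = m₂c₂ ln(T_f/T₂) = 317.997 × ln(660.94/380) = 176 J/K.
ΔS_total = -119.2 + 176 = 56.8 J/K.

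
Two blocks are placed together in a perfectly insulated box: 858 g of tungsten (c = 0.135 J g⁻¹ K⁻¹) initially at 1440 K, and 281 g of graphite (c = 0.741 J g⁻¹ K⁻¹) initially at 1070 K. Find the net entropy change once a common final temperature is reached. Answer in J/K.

Energy balance: T_f = (m₁c₁T₁ + m₂c₂T₂)/(m₁c₁ + m₂c₂) = 1202.3 K.
ΔS₁ = m₁c₁ ln(T_f/T₁) = 115.83 × ln(1202.3/1440) = -20.9 J/K.
ΔS₂ = m₂c₂ ln(T_f/T₂) = 208.221 × ln(1202.3/1070) = 24.27 J/K.
ΔS_total = -20.9 + 24.27 = 3.37 J/K.

ΔS_total = 3.37 J/K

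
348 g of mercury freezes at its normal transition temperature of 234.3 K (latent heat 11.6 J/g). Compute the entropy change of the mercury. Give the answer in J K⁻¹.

Heat released by the substance: Q = −mL = −348 × 11.6 = −4036.8 J.
At constant T, ΔS = Q_rev/T = −4036.8 / 234.3 = -17.2 J/K.

ΔS = -17.2 J/K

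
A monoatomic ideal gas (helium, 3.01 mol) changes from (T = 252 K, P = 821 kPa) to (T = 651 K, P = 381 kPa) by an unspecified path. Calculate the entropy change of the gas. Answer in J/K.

ΔS = 78.6 J/K

ΔS = nC_p ln(T₂/T₁) − nR ln(P₂/P₁), with C_p = 5R/2 = 20.79 J mol⁻¹ K⁻¹ for a monoatomic ideal gas.
ΔS = 3.01 × [20.79 × ln(651/252) − 8.314 × ln(381/821)] = 78.6 J/K.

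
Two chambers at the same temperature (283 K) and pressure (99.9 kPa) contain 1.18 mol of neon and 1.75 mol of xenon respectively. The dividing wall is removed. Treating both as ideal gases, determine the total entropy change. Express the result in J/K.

ΔS_mix = 16.4 J/K

Mole fractions: x_A = 1.18/2.93 = 0.403, x_B = 0.597.
ΔS_mix = −R(n_A ln x_A + n_B ln x_B) = −8.314 × (1.18 ln 0.403 + 1.75 ln 0.597) = 16.4 J/K.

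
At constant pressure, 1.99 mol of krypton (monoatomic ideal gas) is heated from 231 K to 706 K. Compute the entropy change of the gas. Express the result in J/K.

At constant pressure, ΔS = nC_p ln(T₂/T₁) with C_p = 5R/2 = 20.79 J mol⁻¹ K⁻¹.
ΔS = 1.99 × 20.79 × ln(706/231) = 46.2 J/K.

ΔS = 46.2 J/K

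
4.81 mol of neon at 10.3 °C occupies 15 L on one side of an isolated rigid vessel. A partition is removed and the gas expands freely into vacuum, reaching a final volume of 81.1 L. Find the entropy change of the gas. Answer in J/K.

ΔS_gas = 67.5 J/K

For an ideal gas in free expansion Q = 0 and W = 0, so T is unchanged.
Entropy is a state function; using a reversible isothermal path, ΔS_gas = nR ln(V₂/V₁) = 4.81 × 8.314 × ln(81.1/15) = 67.5 J/K.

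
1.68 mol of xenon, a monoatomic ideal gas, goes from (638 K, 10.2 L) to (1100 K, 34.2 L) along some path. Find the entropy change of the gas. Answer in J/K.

Entropy is a state function: ΔS = nC_V ln(T₂/T₁) + nR ln(V₂/V₁), with C_V = 3R/2 = 12.47 J mol⁻¹ K⁻¹ for a monoatomic ideal gas.
ΔS = 1.68 × [12.47 × ln(1100/638) + 8.314 × ln(34.2/10.2)] = 28.3 J/K.

ΔS = 28.3 J/K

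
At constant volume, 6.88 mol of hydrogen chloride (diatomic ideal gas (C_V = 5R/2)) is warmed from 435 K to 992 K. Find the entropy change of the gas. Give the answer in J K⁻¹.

At constant volume, ΔS = nC_V ln(T₂/T₁) with C_V = 5R/2 = 20.79 J mol⁻¹ K⁻¹.
ΔS = 6.88 × 20.79 × ln(992/435) = 118 J/K.

ΔS = 118 J/K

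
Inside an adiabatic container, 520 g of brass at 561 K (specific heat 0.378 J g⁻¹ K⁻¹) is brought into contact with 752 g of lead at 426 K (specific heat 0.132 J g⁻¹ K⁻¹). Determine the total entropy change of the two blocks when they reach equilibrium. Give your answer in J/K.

ΔS_total = 2.42 J/K

Energy balance: T_f = (m₁c₁T₁ + m₂c₂T₂)/(m₁c₁ + m₂c₂) = 515.7 K.
ΔS₁ = m₁c₁ ln(T_f/T₁) = 196.56 × ln(515.7/561) = -16.55 J/K.
ΔS₂ = m₂c₂ ln(T_f/T₂) = 99.264 × ln(515.7/426) = 18.97 J/K.
ΔS_total = -16.55 + 18.97 = 2.42 J/K.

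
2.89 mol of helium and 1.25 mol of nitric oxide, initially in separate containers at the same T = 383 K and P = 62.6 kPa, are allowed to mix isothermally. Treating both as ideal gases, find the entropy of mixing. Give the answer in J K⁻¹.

Mole fractions: x_A = 2.89/4.14 = 0.698, x_B = 0.302.
ΔS_mix = −R(n_A ln x_A + n_B ln x_B) = −8.314 × (2.89 ln 0.698 + 1.25 ln 0.302) = 21.1 J/K.

ΔS_mix = 21.1 J/K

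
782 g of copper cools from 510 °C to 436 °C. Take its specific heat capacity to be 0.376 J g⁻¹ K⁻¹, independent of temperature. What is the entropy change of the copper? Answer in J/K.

ΔS = -29.2 J/K

In kelvin: T₁ = 783.15 K, T₂ = 709.15 K. ΔS = ∫dQ_rev/T = m c ln(T₂/T₁) = 782 × 0.376 × ln(709.15/783.15) = -29.2 J/K.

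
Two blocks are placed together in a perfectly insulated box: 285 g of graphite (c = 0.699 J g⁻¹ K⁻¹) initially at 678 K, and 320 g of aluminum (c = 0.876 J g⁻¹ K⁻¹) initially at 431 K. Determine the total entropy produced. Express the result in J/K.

Energy balance: T_f = (m₁c₁T₁ + m₂c₂T₂)/(m₁c₁ + m₂c₂) = 533.61 K.
ΔS₁ = m₁c₁ ln(T_f/T₁) = 199.215 × ln(533.61/678) = -47.71 J/K.
ΔS₂ = m₂c₂ ln(T_f/T₂) = 280.32 × ln(533.61/431) = 59.87 J/K.
ΔS_total = -47.71 + 59.87 = 12.2 J/K.

ΔS_total = 12.2 J/K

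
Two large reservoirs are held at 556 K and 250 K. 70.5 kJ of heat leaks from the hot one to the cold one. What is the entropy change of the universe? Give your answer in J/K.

ΔS_hot = −Q/T_H = −70500/556 = -126.8 J/K and ΔS_cold = +Q/T_C = 70500/250 = 282 J/K.
ΔS_total = -126.8 + 282 = 155 J/K, positive as the second law requires.

ΔS_total = 155 J/K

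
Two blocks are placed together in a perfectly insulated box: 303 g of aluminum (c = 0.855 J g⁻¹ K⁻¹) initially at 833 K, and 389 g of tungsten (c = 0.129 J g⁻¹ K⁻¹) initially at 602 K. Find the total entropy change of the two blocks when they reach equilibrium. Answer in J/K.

ΔS_total = 2.06 J/K

Energy balance: T_f = (m₁c₁T₁ + m₂c₂T₂)/(m₁c₁ + m₂c₂) = 795.52 K.
ΔS₁ = m₁c₁ ln(T_f/T₁) = 259.065 × ln(795.52/833) = -11.93 J/K.
ΔS₂ = m₂c₂ ln(T_f/T₂) = 50.181 × ln(795.52/602) = 13.99 J/K.
ΔS_total = -11.93 + 13.99 = 2.06 J/K.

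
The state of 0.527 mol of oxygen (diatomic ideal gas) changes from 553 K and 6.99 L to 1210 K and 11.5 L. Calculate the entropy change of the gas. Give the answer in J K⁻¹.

ΔS = 10.8 J/K

Entropy is a state function: ΔS = nC_V ln(T₂/T₁) + nR ln(V₂/V₁), with C_V = 5R/2 = 20.79 J mol⁻¹ K⁻¹ for a diatomic ideal gas.
ΔS = 0.527 × [20.79 × ln(1210/553) + 8.314 × ln(11.5/6.99)] = 10.8 J/K.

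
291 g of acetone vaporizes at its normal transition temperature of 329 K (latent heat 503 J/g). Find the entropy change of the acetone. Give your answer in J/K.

ΔS = 445 J/K

Heat absorbed by the substance: Q = mL = 291 × 503 = 146373 J.
At constant T, ΔS = Q_rev/T = 146373 / 329 = 445 J/K.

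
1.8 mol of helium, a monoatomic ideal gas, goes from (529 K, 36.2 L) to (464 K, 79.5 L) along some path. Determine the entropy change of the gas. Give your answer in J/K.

ΔS = 8.83 J/K

Entropy is a state function: ΔS = nC_V ln(T₂/T₁) + nR ln(V₂/V₁), with C_V = 3R/2 = 12.47 J mol⁻¹ K⁻¹ for a monoatomic ideal gas.
ΔS = 1.8 × [12.47 × ln(464/529) + 8.314 × ln(79.5/36.2)] = 8.83 J/K.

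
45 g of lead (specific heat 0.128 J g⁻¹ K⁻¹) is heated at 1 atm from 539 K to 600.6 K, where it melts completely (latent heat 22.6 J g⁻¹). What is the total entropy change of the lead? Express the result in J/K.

ΔS = 2.32 J/K

Warming step: ΔS₁ = m c ln(T_tr/T_i) = 45 × 0.128 × ln(600.6/539) = 0.6233 J/K.
Phase change: ΔS₂ = +mL/T_tr = 45 × 22.6 / 600.6 = 1.693 J/K.
ΔS_total = (0.6233) + (1.693) = 2.32 J/K.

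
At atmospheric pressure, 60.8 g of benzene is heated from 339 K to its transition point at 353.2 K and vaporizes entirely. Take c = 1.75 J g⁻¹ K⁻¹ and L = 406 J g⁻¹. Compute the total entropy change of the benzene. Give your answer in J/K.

ΔS = 74.3 J/K

Warming step: ΔS₁ = m c ln(T_tr/T_i) = 60.8 × 1.75 × ln(353.2/339) = 4.366 J/K.
Phase change: ΔS₂ = +mL/T_tr = 60.8 × 406 / 353.2 = 69.89 J/K.
ΔS_total = (4.366) + (69.89) = 74.3 J/K.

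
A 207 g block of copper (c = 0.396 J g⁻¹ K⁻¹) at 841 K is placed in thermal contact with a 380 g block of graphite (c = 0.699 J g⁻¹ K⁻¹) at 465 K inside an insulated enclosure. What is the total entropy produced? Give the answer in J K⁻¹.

Energy balance: T_f = (m₁c₁T₁ + m₂c₂T₂)/(m₁c₁ + m₂c₂) = 553.67 K.
ΔS₁ = m₁c₁ ln(T_f/T₁) = 81.972 × ln(553.67/841) = -34.27 J/K.
ΔS₂ = m₂c₂ ln(T_f/T₂) = 265.62 × ln(553.67/465) = 46.36 J/K.
ΔS_total = -34.27 + 46.36 = 12.1 J/K.

ΔS_total = 12.1 J/K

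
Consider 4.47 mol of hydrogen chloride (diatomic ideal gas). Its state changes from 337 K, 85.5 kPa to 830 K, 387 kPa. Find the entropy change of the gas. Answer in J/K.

ΔS = 61.1 J/K

ΔS = nC_p ln(T₂/T₁) − nR ln(P₂/P₁), with C_p = 7R/2 = 29.1 J mol⁻¹ K⁻¹ for a diatomic ideal gas.
ΔS = 4.47 × [29.1 × ln(830/337) − 8.314 × ln(387/85.5)] = 61.1 J/K.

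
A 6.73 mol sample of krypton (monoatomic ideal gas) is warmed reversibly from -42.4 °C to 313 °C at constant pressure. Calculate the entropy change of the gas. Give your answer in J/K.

ΔS = 130 J/K

In kelvin: T₁ = 230.75 K, T₂ = 586.15 K. At constant pressure, ΔS = nC_p ln(T₂/T₁) with C_p = 5R/2 = 20.79 J mol⁻¹ K⁻¹.
ΔS = 6.73 × 20.79 × ln(586.15/230.75) = 130 J/K.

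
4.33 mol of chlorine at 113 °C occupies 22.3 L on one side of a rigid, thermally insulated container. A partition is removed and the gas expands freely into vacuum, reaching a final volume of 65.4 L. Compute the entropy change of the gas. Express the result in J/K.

No heat is exchanged and no work is done, so the ideal-gas temperature stays constant.
Entropy is a state function; using a reversible isothermal path, ΔS_gas = nR ln(V₂/V₁) = 4.33 × 8.314 × ln(65.4/22.3) = 38.7 J/K.

ΔS_gas = 38.7 J/K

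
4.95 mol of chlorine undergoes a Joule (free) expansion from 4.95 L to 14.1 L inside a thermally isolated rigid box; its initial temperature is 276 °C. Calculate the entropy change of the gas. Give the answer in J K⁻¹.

ΔS_gas = 43.1 J/K

No heat is exchanged and no work is done, so the ideal-gas temperature stays constant.
Entropy is a state function; using a reversible isothermal path, ΔS_gas = nR ln(V₂/V₁) = 4.95 × 8.314 × ln(14.1/4.95) = 43.1 J/K.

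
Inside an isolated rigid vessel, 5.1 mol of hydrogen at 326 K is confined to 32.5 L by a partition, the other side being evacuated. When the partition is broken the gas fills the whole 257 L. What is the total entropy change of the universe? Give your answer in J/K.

ΔS_universe = 87.7 J/K

No heat is exchanged and no work is done, so the ideal-gas temperature stays constant.
Entropy is a state function; using a reversible isothermal path, ΔS_gas = nR ln(V₂/V₁) = 5.1 × 8.314 × ln(257/32.5) = 87.7 J/K.
The insulated surroundings exchange no heat, so ΔS_surr = 0 and ΔS_universe = ΔS_gas.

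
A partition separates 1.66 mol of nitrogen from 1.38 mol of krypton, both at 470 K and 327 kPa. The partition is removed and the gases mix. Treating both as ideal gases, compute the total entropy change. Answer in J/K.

ΔS_mix = 17.4 J/K

Mole fractions: x_A = 1.66/3.04 = 0.546, x_B = 0.454.
ΔS_mix = −R(n_A ln x_A + n_B ln x_B) = −8.314 × (1.66 ln 0.546 + 1.38 ln 0.454) = 17.4 J/K.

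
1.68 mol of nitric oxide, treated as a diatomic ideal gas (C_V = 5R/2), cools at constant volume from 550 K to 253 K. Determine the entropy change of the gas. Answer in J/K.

At constant volume, ΔS = nC_V ln(T₂/T₁) with C_V = 5R/2 = 20.79 J mol⁻¹ K⁻¹.
ΔS = 1.68 × 20.79 × ln(253/550) = -27.1 J/K.

ΔS = -27.1 J/K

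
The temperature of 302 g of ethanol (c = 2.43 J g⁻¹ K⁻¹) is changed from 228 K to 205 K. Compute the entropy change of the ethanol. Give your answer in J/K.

ΔS = -78 J/K

ΔS = ∫dQ_rev/T = m c ln(T₂/T₁) = 302 × 2.43 × ln(205/228) = -78 J/K.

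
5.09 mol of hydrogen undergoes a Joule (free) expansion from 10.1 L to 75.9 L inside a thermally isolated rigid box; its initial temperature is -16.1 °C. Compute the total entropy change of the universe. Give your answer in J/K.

For an ideal gas in free expansion Q = 0 and W = 0, so T is unchanged.
Entropy is a state function; using a reversible isothermal path, ΔS_gas = nR ln(V₂/V₁) = 5.09 × 8.314 × ln(75.9/10.1) = 85.4 J/K.
The insulated surroundings exchange no heat, so ΔS_surr = 0 and ΔS_universe = ΔS_gas.

ΔS_universe = 85.4 J/K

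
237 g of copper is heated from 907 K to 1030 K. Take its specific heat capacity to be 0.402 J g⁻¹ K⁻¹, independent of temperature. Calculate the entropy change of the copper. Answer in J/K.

ΔS = 12.1 J/K

ΔS = ∫dQ_rev/T = m c ln(T₂/T₁) = 237 × 0.402 × ln(1030/907) = 12.1 J/K.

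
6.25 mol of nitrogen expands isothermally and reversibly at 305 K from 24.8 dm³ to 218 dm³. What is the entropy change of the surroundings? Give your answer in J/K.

ΔS_surr = -113 J/K

For an isothermal ideal gas ΔS_gas = nR ln(V₂/V₁) = 6.25 × 8.314 × ln(218/24.8) = 113 J/K.
The process is reversible, so ΔS_surr = −ΔS_gas = -113 J/K and ΔS_universe = 0.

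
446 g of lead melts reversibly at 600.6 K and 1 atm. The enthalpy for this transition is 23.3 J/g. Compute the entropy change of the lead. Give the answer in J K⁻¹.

Heat absorbed by the substance: Q = mL = 446 × 23.3 = 10391.8 J.
At constant T, ΔS = Q_rev/T = 10391.8 / 600.6 = 17.3 J/K.

ΔS = 17.3 J/K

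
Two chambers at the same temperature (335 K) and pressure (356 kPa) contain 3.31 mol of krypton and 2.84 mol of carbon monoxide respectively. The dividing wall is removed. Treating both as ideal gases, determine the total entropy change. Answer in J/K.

Mole fractions: x_A = 3.31/6.15 = 0.538, x_B = 0.462.
ΔS_mix = −R(n_A ln x_A + n_B ln x_B) = −8.314 × (3.31 ln 0.538 + 2.84 ln 0.462) = 35.3 J/K.

ΔS_mix = 35.3 J/K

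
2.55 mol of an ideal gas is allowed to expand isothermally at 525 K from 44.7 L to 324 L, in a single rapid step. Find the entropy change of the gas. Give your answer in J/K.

Entropy is a state function, so ΔS_gas depends only on the end states.
For an isothermal ideal gas ΔS_gas = nR ln(V₂/V₁) = 2.55 × 8.314 × ln(324/44.7) = 42 J/K.

ΔS_gas = 42 J/K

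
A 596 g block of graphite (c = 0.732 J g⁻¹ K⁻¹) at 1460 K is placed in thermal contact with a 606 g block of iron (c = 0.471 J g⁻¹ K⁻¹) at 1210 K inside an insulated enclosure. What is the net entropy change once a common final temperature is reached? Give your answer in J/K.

ΔS_total = 3 J/K

Energy balance: T_f = (m₁c₁T₁ + m₂c₂T₂)/(m₁c₁ + m₂c₂) = 1361.1 K.
ΔS₁ = m₁c₁ ln(T_f/T₁) = 436.272 × ln(1361.1/1460) = -30.59 J/K.
ΔS₂ = m₂c₂ ln(T_f/T₂) = 285.426 × ln(1361.1/1210) = 33.59 J/K.
ΔS_total = -30.59 + 33.59 = 3 J/K.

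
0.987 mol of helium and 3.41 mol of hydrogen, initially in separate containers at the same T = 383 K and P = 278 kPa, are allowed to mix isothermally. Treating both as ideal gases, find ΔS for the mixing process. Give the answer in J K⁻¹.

Mole fractions: x_A = 0.987/4.4 = 0.224, x_B = 0.776.
ΔS_mix = −R(n_A ln x_A + n_B ln x_B) = −8.314 × (0.987 ln 0.224 + 3.41 ln 0.776) = 19.5 J/K.

ΔS_mix = 19.5 J/K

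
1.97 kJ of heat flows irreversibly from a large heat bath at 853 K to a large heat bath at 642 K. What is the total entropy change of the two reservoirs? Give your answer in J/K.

ΔS_hot = −Q/T_H = −1970/853 = -2.3095 J/K and ΔS_cold = +Q/T_C = 1970/642 = 3.0685 J/K.
ΔS_total = -2.3095 + 3.0685 = 0.759 J/K, positive as the second law requires.

ΔS_total = 0.759 J/K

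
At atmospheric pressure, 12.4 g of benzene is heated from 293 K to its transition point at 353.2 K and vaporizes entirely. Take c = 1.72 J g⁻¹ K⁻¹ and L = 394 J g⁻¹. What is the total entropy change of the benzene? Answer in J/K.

ΔS = 17.8 J/K

Warming step: ΔS₁ = m c ln(T_tr/T_i) = 12.4 × 1.72 × ln(353.2/293) = 3.985 J/K.
Phase change: ΔS₂ = +mL/T_tr = 12.4 × 394 / 353.2 = 13.83 J/K.
ΔS_total = (3.985) + (13.83) = 17.8 J/K.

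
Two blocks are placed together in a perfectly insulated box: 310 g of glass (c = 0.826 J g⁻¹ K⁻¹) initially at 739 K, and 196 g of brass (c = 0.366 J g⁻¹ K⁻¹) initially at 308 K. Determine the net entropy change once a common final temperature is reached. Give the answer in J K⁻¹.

ΔS_total = 18 J/K

Energy balance: T_f = (m₁c₁T₁ + m₂c₂T₂)/(m₁c₁ + m₂c₂) = 644.68 K.
ΔS₁ = m₁c₁ ln(T_f/T₁) = 256.06 × ln(644.68/739) = -34.96 J/K.
ΔS₂ = m₂c₂ ln(T_f/T₂) = 71.736 × ln(644.68/308) = 52.99 J/K.
ΔS_total = -34.96 + 52.99 = 18 J/K.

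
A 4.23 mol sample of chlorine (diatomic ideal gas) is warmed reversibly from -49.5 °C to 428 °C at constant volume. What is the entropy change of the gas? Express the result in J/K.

ΔS = 100 J/K

In kelvin: T₁ = 223.65 K, T₂ = 701.15 K. At constant volume, ΔS = nC_V ln(T₂/T₁) with C_V = 5R/2 = 20.79 J mol⁻¹ K⁻¹.
ΔS = 4.23 × 20.79 × ln(701.15/223.65) = 100 J/K.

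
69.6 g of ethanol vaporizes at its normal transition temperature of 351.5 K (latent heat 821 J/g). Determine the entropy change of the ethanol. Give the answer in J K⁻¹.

ΔS = 163 J/K

Heat absorbed by the substance: Q = mL = 69.6 × 821 = 57141.6 J.
At constant T, ΔS = Q_rev/T = 57141.6 / 351.5 = 163 J/K.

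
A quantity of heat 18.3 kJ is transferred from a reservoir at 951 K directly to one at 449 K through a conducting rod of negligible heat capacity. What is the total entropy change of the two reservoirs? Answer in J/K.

ΔS_total = 21.5 J/K

ΔS_hot = −Q/T_H = −18300/951 = -19.24 J/K and ΔS_cold = +Q/T_C = 18300/449 = 40.76 J/K.
ΔS_total = -19.24 + 40.76 = 21.5 J/K, positive as the second law requires.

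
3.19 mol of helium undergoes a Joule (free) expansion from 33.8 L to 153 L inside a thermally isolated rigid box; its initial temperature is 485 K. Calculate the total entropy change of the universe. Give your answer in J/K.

For an ideal gas in free expansion Q = 0 and W = 0, so T is unchanged.
Entropy is a state function; using a reversible isothermal path, ΔS_gas = nR ln(V₂/V₁) = 3.19 × 8.314 × ln(153/33.8) = 40 J/K.
The insulated surroundings exchange no heat, so ΔS_surr = 0 and ΔS_universe = ΔS_gas.

ΔS_universe = 40 J/K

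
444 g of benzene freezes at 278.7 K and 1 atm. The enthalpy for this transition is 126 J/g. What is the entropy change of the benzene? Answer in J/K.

Heat released by the substance: Q = −mL = −444 × 126 = −55944 J.
At constant T, ΔS = Q_rev/T = −55944 / 278.7 = -201 J/K.

ΔS = -201 J/K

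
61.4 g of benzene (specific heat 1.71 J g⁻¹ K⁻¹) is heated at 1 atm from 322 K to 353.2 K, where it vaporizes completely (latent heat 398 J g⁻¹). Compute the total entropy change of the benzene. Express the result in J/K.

Warming step: ΔS₁ = m c ln(T_tr/T_i) = 61.4 × 1.71 × ln(353.2/322) = 9.71 J/K.
Phase change: ΔS₂ = +mL/T_tr = 61.4 × 398 / 353.2 = 69.19 J/K.
ΔS_total = (9.71) + (69.19) = 78.9 J/K.

ΔS = 78.9 J/K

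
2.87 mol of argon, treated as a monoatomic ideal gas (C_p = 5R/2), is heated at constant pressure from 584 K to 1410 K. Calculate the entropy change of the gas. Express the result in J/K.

At constant pressure, ΔS = nC_p ln(T₂/T₁) with C_p = 5R/2 = 20.79 J mol⁻¹ K⁻¹.
ΔS = 2.87 × 20.79 × ln(1410/584) = 52.6 J/K.

ΔS = 52.6 J/K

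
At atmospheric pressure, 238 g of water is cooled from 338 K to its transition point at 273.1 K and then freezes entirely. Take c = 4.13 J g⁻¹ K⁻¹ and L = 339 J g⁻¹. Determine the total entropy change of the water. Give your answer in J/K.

Cooling step: ΔS₁ = m c ln(T_tr/T_i) = 238 × 4.13 × ln(273.1/338) = -209.6 J/K.
Phase change: ΔS₂ = −mL/T_tr = −238 × 339 / 273.1 = -295.4 J/K.
ΔS_total = (-209.6) + (-295.4) = -505 J/K.

ΔS = -505 J/K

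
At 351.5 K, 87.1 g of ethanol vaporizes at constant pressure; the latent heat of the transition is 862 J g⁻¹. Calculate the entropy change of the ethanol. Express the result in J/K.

ΔS = 214 J/K

Heat absorbed by the substance: Q = mL = 87.1 × 862 = 75080.2 J.
At constant T, ΔS = Q_rev/T = 75080.2 / 351.5 = 214 J/K.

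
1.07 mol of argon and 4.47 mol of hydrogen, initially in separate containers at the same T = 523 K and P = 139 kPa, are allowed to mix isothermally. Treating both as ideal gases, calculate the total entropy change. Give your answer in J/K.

ΔS_mix = 22.6 J/K

Mole fractions: x_A = 1.07/5.54 = 0.193, x_B = 0.807.
ΔS_mix = −R(n_A ln x_A + n_B ln x_B) = −8.314 × (1.07 ln 0.193 + 4.47 ln 0.807) = 22.6 J/K.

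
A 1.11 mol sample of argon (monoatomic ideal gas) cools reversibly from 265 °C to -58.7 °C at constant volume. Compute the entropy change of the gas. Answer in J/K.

ΔS = -12.7 J/K

In kelvin: T₁ = 538.15 K, T₂ = 214.45 K. At constant volume, ΔS = nC_V ln(T₂/T₁) with C_V = 3R/2 = 12.47 J mol⁻¹ K⁻¹.
ΔS = 1.11 × 12.47 × ln(214.45/538.15) = -12.7 J/K.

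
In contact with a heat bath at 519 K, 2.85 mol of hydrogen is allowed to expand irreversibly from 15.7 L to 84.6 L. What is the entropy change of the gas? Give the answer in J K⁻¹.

Entropy is a state function, so ΔS_gas depends only on the end states.
For an isothermal ideal gas ΔS_gas = nR ln(V₂/V₁) = 2.85 × 8.314 × ln(84.6/15.7) = 39.9 J/K.

ΔS_gas = 39.9 J/K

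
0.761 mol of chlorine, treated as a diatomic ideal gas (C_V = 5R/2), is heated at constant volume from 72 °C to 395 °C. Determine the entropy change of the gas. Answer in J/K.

In kelvin: T₁ = 345.15 K, T₂ = 668.15 K. At constant volume, ΔS = nC_V ln(T₂/T₁) with C_V = 5R/2 = 20.79 J mol⁻¹ K⁻¹.
ΔS = 0.761 × 20.79 × ln(668.15/345.15) = 10.4 J/K.

ΔS = 10.4 J/K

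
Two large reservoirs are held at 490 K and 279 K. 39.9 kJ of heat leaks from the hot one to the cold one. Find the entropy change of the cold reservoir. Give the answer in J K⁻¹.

The cold reservoir gains heat Q, so ΔS_cold = +Q/T_C = 39900/279 = 143 J/K.

ΔS_cold = 143 J/K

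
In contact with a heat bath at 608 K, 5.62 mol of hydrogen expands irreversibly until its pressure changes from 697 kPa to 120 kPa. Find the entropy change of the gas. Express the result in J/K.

ΔS_gas = 82.2 J/K

Entropy is a state function, so ΔS_gas depends only on the end states.
For an isothermal ideal gas ΔS_gas = nR ln(P₁/P₂) = 5.62 × 8.314 × ln(697/120) = 82.2 J/K.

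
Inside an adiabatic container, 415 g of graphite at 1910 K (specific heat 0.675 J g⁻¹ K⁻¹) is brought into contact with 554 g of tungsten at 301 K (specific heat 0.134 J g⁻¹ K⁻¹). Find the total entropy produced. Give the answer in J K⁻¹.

Energy balance: T_f = (m₁c₁T₁ + m₂c₂T₂)/(m₁c₁ + m₂c₂) = 1572.9 K.
ΔS₁ = m₁c₁ ln(T_f/T₁) = 280.125 × ln(1572.9/1910) = -54.39 J/K.
ΔS₂ = m₂c₂ ln(T_f/T₂) = 74.236 × ln(1572.9/301) = 122.8 J/K.
ΔS_total = -54.39 + 122.8 = 68.4 J/K.

ΔS_total = 68.4 J/K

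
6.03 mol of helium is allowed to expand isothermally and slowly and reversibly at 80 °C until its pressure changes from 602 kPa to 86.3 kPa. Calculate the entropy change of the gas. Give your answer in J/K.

ΔS_gas = 97.4 J/K

For an isothermal ideal gas ΔS_gas = nR ln(P₁/P₂) = 6.03 × 8.314 × ln(602/86.3) = 97.4 J/K.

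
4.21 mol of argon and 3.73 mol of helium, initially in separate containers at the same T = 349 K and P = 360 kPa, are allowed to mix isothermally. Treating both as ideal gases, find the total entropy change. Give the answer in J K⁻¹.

ΔS_mix = 45.6 J/K

Mole fractions: x_A = 4.21/7.94 = 0.53, x_B = 0.47.
ΔS_mix = −R(n_A ln x_A + n_B ln x_B) = −8.314 × (4.21 ln 0.53 + 3.73 ln 0.47) = 45.6 J/K.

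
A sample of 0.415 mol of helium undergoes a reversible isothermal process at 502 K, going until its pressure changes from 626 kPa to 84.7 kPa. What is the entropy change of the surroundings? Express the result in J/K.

For an isothermal ideal gas ΔS_gas = nR ln(P₁/P₂) = 0.415 × 8.314 × ln(626/84.7) = 6.9 J/K.
The process is reversible, so ΔS_surr = −ΔS_gas = -6.9 J/K and ΔS_universe = 0.

ΔS_surr = -6.9 J/K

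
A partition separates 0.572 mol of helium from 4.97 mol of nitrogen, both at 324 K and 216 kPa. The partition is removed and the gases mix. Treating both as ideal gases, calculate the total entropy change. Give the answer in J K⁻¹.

Mole fractions: x_A = 0.572/5.54 = 0.103, x_B = 0.897.
ΔS_mix = −R(n_A ln x_A + n_B ln x_B) = −8.314 × (0.572 ln 0.103 + 4.97 ln 0.897) = 15.3 J/K.

ΔS_mix = 15.3 J/K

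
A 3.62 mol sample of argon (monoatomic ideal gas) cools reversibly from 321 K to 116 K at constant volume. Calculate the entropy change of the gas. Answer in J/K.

At constant volume, ΔS = nC_V ln(T₂/T₁) with C_V = 3R/2 = 12.47 J mol⁻¹ K⁻¹.
ΔS = 3.62 × 12.47 × ln(116/321) = -46 J/K.

ΔS = -46 J/K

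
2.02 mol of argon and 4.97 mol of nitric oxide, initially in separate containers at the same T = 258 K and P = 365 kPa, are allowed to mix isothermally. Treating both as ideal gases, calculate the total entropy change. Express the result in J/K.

ΔS_mix = 34.9 J/K

Mole fractions: x_A = 2.02/6.99 = 0.289, x_B = 0.711.
ΔS_mix = −R(n_A ln x_A + n_B ln x_B) = −8.314 × (2.02 ln 0.289 + 4.97 ln 0.711) = 34.9 J/K.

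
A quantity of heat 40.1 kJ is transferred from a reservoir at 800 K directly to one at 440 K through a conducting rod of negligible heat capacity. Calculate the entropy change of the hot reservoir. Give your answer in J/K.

The hot reservoir loses heat Q, so ΔS_hot = −Q/T_H = −40100/800 = -50.1 J/K.

ΔS_hot = -50.1 J/K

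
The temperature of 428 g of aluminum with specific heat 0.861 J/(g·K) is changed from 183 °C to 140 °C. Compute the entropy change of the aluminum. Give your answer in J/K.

ΔS = -36.5 J/K

In kelvin: T₁ = 456.15 K, T₂ = 413.15 K. ΔS = ∫dQ_rev/T = m c ln(T₂/T₁) = 428 × 0.861 × ln(413.15/456.15) = -36.5 J/K.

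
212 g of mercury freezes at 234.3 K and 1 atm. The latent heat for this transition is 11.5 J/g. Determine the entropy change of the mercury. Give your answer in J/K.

Heat released by the substance: Q = −mL = −212 × 11.5 = −2438 J.
At constant T, ΔS = Q_rev/T = −2438 / 234.3 = -10.4 J/K.

ΔS = -10.4 J/K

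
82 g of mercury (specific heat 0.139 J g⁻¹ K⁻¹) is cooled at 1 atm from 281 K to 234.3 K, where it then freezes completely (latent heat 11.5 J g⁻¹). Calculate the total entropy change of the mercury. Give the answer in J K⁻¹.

Cooling step: ΔS₁ = m c ln(T_tr/T_i) = 82 × 0.139 × ln(234.3/281) = -2.072 J/K.
Phase change: ΔS₂ = −mL/T_tr = −82 × 11.5 / 234.3 = -4.025 J/K.
ΔS_total = (-2.072) + (-4.025) = -6.1 J/K.

ΔS = -6.1 J/K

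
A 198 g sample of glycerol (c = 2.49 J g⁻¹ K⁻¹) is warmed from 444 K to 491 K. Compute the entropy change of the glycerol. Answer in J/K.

ΔS = 49.6 J/K

ΔS = ∫dQ_rev/T = m c ln(T₂/T₁) = 198 × 2.49 × ln(491/444) = 49.6 J/K.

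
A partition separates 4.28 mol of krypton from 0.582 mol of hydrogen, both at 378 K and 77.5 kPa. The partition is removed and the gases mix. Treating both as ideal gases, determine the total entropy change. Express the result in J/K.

ΔS_mix = 14.8 J/K

Mole fractions: x_A = 4.28/4.86 = 0.88, x_B = 0.12.
ΔS_mix = −R(n_A ln x_A + n_B ln x_B) = −8.314 × (4.28 ln 0.88 + 0.582 ln 0.12) = 14.8 J/K.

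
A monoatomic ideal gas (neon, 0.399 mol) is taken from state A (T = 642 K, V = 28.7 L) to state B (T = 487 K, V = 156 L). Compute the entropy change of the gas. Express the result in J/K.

Entropy is a state function: ΔS = nC_V ln(T₂/T₁) + nR ln(V₂/V₁), with C_V = 3R/2 = 12.47 J mol⁻¹ K⁻¹ for a monoatomic ideal gas.
ΔS = 0.399 × [12.47 × ln(487/642) + 8.314 × ln(156/28.7)] = 4.24 J/K.

ΔS = 4.24 J/K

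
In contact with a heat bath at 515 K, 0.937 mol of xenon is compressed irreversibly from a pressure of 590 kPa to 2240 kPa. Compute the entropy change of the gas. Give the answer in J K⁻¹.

ΔS_gas = -10.4 J/K

Entropy is a state function, so ΔS_gas depends only on the end states.
For an isothermal ideal gas ΔS_gas = nR ln(P₁/P₂) = 0.937 × 8.314 × ln(590/2240) = -10.4 J/K.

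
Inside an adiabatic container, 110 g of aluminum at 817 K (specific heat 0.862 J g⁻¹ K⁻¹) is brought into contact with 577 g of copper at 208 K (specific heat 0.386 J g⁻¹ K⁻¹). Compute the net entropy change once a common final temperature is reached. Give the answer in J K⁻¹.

ΔS_total = 69.8 J/K

Energy balance: T_f = (m₁c₁T₁ + m₂c₂T₂)/(m₁c₁ + m₂c₂) = 389.85 K.
ΔS₁ = m₁c₁ ln(T_f/T₁) = 94.82 × ln(389.85/817) = -70.15 J/K.
ΔS₂ = m₂c₂ ln(T_f/T₂) = 222.722 × ln(389.85/208) = 139.9 J/K.
ΔS_total = -70.15 + 139.9 = 69.8 J/K.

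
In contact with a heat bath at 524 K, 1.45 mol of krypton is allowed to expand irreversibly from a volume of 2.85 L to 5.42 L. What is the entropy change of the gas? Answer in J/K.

ΔS_gas = 7.75 J/K

Entropy is a state function, so ΔS_gas depends only on the end states.
For an isothermal ideal gas ΔS_gas = nR ln(V₂/V₁) = 1.45 × 8.314 × ln(5.42/2.85) = 7.75 J/K.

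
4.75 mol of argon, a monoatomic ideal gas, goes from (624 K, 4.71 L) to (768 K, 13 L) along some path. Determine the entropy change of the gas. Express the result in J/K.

ΔS = 52.4 J/K

Entropy is a state function: ΔS = nC_V ln(T₂/T₁) + nR ln(V₂/V₁), with C_V = 3R/2 = 12.47 J mol⁻¹ K⁻¹ for a monoatomic ideal gas.
ΔS = 4.75 × [12.47 × ln(768/624) + 8.314 × ln(13/4.71)] = 52.4 J/K.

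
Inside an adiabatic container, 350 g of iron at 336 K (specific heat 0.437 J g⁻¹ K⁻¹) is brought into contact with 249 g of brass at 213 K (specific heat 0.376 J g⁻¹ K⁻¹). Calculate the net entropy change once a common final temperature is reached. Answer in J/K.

Energy balance: T_f = (m₁c₁T₁ + m₂c₂T₂)/(m₁c₁ + m₂c₂) = 289.3 K.
ΔS₁ = m₁c₁ ln(T_f/T₁) = 152.95 × ln(289.3/336) = -22.89 J/K.
ΔS₂ = m₂c₂ ln(T_f/T₂) = 93.624 × ln(289.3/213) = 28.66 J/K.
ΔS_total = -22.89 + 28.66 = 5.77 J/K.

ΔS_total = 5.77 J/K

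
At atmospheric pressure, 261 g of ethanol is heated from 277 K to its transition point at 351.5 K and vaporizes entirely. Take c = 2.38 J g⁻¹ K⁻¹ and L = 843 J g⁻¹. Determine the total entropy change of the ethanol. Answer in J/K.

ΔS = 774 J/K

Warming step: ΔS₁ = m c ln(T_tr/T_i) = 261 × 2.38 × ln(351.5/277) = 148 J/K.
Phase change: ΔS₂ = +mL/T_tr = 261 × 843 / 351.5 = 626 J/K.
ΔS_total = (148) + (626) = 774 J/K.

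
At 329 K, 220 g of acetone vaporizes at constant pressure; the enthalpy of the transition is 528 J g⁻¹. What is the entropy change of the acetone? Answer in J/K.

ΔS = 353 J/K

Heat absorbed by the substance: Q = mL = 220 × 528 = 116160 J.
At constant T, ΔS = Q_rev/T = 116160 / 329 = 353 J/K.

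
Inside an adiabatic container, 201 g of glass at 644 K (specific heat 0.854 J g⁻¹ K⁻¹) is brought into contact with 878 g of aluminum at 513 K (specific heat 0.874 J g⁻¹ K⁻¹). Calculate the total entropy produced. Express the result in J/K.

ΔS_total = 3.8 J/K

Energy balance: T_f = (m₁c₁T₁ + m₂c₂T₂)/(m₁c₁ + m₂c₂) = 536.95 K.
ΔS₁ = m₁c₁ ln(T_f/T₁) = 171.654 × ln(536.95/644) = -31.21 J/K.
ΔS₂ = m₂c₂ ln(T_f/T₂) = 767.372 × ln(536.95/513) = 35.01 J/K.
ΔS_total = -31.21 + 35.01 = 3.8 J/K.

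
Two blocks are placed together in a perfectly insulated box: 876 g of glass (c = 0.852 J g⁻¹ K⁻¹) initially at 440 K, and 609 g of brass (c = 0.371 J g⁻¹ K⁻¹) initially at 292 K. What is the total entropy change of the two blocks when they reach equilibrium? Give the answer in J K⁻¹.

ΔS_total = 13.5 J/K

Energy balance: T_f = (m₁c₁T₁ + m₂c₂T₂)/(m₁c₁ + m₂c₂) = 405.61 K.
ΔS₁ = m₁c₁ ln(T_f/T₁) = 746.352 × ln(405.61/440) = -60.74 J/K.
ΔS₂ = m₂c₂ ln(T_f/T₂) = 225.939 × ln(405.61/292) = 74.25 J/K.
ΔS_total = -60.74 + 74.25 = 13.5 J/K.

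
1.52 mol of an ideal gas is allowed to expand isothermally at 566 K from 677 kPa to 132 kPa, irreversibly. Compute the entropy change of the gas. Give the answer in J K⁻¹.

Entropy is a state function, so ΔS_gas depends only on the end states.
For an isothermal ideal gas ΔS_gas = nR ln(P₁/P₂) = 1.52 × 8.314 × ln(677/132) = 20.7 J/K.

ΔS_gas = 20.7 J/K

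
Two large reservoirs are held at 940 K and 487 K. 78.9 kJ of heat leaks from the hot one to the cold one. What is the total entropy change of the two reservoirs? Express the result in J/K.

ΔS_total = 78.1 J/K

ΔS_hot = −Q/T_H = −78900/940 = -83.94 J/K and ΔS_cold = +Q/T_C = 78900/487 = 162 J/K.
ΔS_total = -83.94 + 162 = 78.1 J/K, positive as the second law requires.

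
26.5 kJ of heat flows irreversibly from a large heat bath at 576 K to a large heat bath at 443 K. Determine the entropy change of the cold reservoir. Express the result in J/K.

The cold reservoir gains heat Q, so ΔS_cold = +Q/T_C = 26500/443 = 59.8 J/K.

ΔS_cold = 59.8 J/K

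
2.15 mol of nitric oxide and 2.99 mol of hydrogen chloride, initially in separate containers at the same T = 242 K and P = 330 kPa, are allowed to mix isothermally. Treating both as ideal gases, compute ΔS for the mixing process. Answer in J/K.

Mole fractions: x_A = 2.15/5.14 = 0.418, x_B = 0.582.
ΔS_mix = −R(n_A ln x_A + n_B ln x_B) = −8.314 × (2.15 ln 0.418 + 2.99 ln 0.582) = 29 J/K.

ΔS_mix = 29 J/K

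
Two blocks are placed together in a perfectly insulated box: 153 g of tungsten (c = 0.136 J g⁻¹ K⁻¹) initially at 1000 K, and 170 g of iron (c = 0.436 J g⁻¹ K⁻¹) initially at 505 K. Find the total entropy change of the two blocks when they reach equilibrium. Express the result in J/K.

Energy balance: T_f = (m₁c₁T₁ + m₂c₂T₂)/(m₁c₁ + m₂c₂) = 613.5 K.
ΔS₁ = m₁c₁ ln(T_f/T₁) = 20.808 × ln(613.5/1000) = -10.17 J/K.
ΔS₂ = m₂c₂ ln(T_f/T₂) = 74.12 × ln(613.5/505) = 14.43 J/K.
ΔS_total = -10.17 + 14.43 = 4.26 J/K.

ΔS_total = 4.26 J/K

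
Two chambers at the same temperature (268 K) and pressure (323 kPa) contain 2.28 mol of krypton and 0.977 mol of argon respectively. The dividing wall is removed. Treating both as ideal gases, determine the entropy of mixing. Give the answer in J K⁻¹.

ΔS_mix = 16.5 J/K

Mole fractions: x_A = 2.28/3.26 = 0.7, x_B = 0.3.
ΔS_mix = −R(n_A ln x_A + n_B ln x_B) = −8.314 × (2.28 ln 0.7 + 0.977 ln 0.3) = 16.5 J/K.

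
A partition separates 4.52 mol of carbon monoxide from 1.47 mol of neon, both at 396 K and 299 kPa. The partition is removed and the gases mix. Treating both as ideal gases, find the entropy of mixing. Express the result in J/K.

Mole fractions: x_A = 4.52/5.99 = 0.755, x_B = 0.245.
ΔS_mix = −R(n_A ln x_A + n_B ln x_B) = −8.314 × (4.52 ln 0.755 + 1.47 ln 0.245) = 27.8 J/K.

ΔS_mix = 27.8 J/K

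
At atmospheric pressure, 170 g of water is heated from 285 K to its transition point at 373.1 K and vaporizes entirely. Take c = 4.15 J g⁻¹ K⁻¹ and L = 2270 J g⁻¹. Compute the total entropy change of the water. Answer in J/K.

ΔS = 1220 J/K

Warming step: ΔS₁ = m c ln(T_tr/T_i) = 170 × 4.15 × ln(373.1/285) = 190 J/K.
Phase change: ΔS₂ = +mL/T_tr = 170 × 2270 / 373.1 = 1034 J/K.
ΔS_total = (190) + (1034) = 1220 J/K.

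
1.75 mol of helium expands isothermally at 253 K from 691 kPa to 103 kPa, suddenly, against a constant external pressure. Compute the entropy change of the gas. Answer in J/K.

Entropy is a state function, so ΔS_gas depends only on the end states.
For an isothermal ideal gas ΔS_gas = nR ln(P₁/P₂) = 1.75 × 8.314 × ln(691/103) = 27.7 J/K.

ΔS_gas = 27.7 J/K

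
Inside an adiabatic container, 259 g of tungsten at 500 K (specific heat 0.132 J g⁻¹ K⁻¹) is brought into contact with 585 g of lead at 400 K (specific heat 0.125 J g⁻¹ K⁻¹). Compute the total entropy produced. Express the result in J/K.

ΔS_total = 0.595 J/K

Energy balance: T_f = (m₁c₁T₁ + m₂c₂T₂)/(m₁c₁ + m₂c₂) = 431.86 K.
ΔS₁ = m₁c₁ ln(T_f/T₁) = 34.188 × ln(431.86/500) = -5.009 J/K.
ΔS₂ = m₂c₂ ln(T_f/T₂) = 73.125 × ln(431.86/400) = 5.604 J/K.
ΔS_total = -5.009 + 5.604 = 0.595 J/K.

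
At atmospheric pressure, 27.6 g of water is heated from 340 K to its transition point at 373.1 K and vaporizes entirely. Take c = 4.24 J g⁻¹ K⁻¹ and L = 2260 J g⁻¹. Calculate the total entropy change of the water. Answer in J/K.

ΔS = 178 J/K

Warming step: ΔS₁ = m c ln(T_tr/T_i) = 27.6 × 4.24 × ln(373.1/340) = 10.87 J/K.
Phase change: ΔS₂ = +mL/T_tr = 27.6 × 2260 / 373.1 = 167.2 J/K.
ΔS_total = (10.87) + (167.2) = 178 J/K.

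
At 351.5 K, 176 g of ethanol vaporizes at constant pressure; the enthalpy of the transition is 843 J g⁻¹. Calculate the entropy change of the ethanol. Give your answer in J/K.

ΔS = 422 J/K

Heat absorbed by the substance: Q = mL = 176 × 843 = 148368 J.
At constant T, ΔS = Q_rev/T = 148368 / 351.5 = 422 J/K.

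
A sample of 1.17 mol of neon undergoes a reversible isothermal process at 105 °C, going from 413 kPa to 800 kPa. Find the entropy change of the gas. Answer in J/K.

For an isothermal ideal gas ΔS_gas = nR ln(P₁/P₂) = 1.17 × 8.314 × ln(413/800) = -6.43 J/K.

ΔS_gas = -6.43 J/K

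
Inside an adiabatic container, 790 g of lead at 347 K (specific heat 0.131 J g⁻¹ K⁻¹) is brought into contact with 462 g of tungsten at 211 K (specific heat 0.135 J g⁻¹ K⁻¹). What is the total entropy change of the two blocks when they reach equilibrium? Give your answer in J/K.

Energy balance: T_f = (m₁c₁T₁ + m₂c₂T₂)/(m₁c₁ + m₂c₂) = 295.86 K.
ΔS₁ = m₁c₁ ln(T_f/T₁) = 103.49 × ln(295.86/347) = -16.5 J/K.
ΔS₂ = m₂c₂ ln(T_f/T₂) = 62.37 × ln(295.86/211) = 21.08 J/K.
ΔS_total = -16.5 + 21.08 = 4.58 J/K.

ΔS_total = 4.58 J/K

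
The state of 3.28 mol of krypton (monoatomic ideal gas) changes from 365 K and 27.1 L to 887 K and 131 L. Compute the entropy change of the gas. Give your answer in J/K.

ΔS = 79.3 J/K

Entropy is a state function: ΔS = nC_V ln(T₂/T₁) + nR ln(V₂/V₁), with C_V = 3R/2 = 12.47 J mol⁻¹ K⁻¹ for a monoatomic ideal gas.
ΔS = 3.28 × [12.47 × ln(887/365) + 8.314 × ln(131/27.1)] = 79.3 J/K.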